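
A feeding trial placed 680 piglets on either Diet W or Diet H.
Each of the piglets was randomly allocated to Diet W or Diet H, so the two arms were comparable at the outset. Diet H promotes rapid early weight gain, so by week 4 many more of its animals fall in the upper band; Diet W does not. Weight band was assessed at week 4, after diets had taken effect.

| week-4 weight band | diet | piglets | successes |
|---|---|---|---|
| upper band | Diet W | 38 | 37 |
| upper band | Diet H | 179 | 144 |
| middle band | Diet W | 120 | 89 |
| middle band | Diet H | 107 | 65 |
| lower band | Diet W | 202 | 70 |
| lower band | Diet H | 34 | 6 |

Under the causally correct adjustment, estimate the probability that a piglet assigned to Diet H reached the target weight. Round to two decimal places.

0.67

Because the diet influences week-4 weight band, week-4 weight band is a post-treatment mediator, not a confounder. Stratifying on it would bias the estimate; the causal effect is the crude pooled difference.
So P(outcome | do(Diet H)) is just the pooled rate for Diet H: 215/320 = 0.672.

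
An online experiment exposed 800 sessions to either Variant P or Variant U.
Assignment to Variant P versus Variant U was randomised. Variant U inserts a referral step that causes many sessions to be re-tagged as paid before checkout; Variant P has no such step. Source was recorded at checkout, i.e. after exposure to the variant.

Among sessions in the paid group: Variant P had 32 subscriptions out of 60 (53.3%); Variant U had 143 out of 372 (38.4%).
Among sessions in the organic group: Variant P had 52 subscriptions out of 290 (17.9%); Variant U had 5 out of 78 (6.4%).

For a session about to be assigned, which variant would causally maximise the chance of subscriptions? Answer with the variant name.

Stratifying would compare variants among sessions the variants themselves sorted into traffic source groups — a form of selection on an intermediate. The unconditioned pooled rates give the total causal effect.
Pooled: Variant P 24.0% vs Variant U 32.9%; Variant U is higher overall.

Variant U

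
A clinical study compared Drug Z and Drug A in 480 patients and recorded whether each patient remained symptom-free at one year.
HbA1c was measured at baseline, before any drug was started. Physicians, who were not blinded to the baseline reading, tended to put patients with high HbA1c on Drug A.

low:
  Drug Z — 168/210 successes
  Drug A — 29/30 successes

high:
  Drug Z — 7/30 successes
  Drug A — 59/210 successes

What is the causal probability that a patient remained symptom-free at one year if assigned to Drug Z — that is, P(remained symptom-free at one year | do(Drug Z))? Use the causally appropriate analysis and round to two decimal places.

0.52

The HbA1c-specific comparison favours Drug A throughout, but the pooled figures favour Drug Z. The question is whether to condition on HbA1c.
The imbalance in HbA1c arose from how patients were allocated, not from anything the drug did; and HbA1c independently affects the outcome. The pooled gap is confounded — condition on HbA1c.
Standardising Drug Z to the population HbA1c mix: 0.500·168/210 + 0.500·7/30 = 0.517.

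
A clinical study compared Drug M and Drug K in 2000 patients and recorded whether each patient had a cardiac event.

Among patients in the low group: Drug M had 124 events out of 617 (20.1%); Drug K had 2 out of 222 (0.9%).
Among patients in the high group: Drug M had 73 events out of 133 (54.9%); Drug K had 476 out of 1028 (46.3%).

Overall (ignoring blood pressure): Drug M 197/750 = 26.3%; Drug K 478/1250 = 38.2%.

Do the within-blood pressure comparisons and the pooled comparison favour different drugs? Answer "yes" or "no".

Within each blood pressure level (low 20.1% vs 0.9%; high 54.9% vs 46.3%), Drug K has the lower rate every time. Pooled: 26.3% vs 38.2% — Drug M has the lower rate overall. The two comparisons disagree.

yes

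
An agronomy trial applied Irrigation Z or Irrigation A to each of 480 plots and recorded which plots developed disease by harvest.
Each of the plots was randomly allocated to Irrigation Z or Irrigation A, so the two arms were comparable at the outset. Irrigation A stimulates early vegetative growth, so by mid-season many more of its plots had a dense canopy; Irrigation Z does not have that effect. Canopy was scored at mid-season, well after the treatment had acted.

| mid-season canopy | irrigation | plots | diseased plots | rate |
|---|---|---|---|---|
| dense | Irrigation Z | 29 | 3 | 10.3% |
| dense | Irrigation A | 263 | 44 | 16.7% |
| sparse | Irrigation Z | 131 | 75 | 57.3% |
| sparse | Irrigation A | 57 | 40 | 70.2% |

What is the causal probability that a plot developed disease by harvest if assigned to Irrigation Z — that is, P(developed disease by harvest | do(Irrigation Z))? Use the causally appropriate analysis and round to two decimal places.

0.49

The distribution of mid-season canopy is itself part of what the irrigation does — it is an intermediate outcome. Holding it fixed would remove that part of the effect; the total effect is the pooled difference.
So P(outcome | do(Irrigation Z)) is just the pooled rate for Irrigation Z: 78/160 = 0.487.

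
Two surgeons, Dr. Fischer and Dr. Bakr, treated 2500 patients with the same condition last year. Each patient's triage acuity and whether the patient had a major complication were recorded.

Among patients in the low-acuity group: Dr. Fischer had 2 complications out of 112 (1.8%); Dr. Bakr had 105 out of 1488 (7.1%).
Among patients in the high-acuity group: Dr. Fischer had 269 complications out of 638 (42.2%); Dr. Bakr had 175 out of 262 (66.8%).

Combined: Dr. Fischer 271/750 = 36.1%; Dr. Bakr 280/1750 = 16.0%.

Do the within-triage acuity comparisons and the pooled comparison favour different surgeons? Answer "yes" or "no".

yes

Within each triage acuity level (low-acuity 1.8% vs 7.1%; high-acuity 42.2% vs 66.8%), Dr. Fischer has the lower rate every time. Pooled: 36.1% vs 16.0% — Dr. Bakr has the lower rate overall. The two comparisons disagree.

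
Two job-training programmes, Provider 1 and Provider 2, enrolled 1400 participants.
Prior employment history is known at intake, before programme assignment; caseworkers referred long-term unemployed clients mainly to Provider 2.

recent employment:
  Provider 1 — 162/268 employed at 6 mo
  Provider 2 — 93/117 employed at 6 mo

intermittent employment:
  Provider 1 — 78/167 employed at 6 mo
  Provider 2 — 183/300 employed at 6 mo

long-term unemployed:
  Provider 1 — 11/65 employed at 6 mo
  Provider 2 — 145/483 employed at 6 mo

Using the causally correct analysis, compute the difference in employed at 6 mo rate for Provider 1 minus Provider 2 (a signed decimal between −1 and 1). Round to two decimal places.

-0.15

Prior employment history satisfies the back-door criterion: it is not a descendant of the programme, and it blocks the spurious path from programme to outcome. Adjusting for it (i.e., using the within-prior employment history rates) gives the causal effect.
Adjusting over the population distribution of prior employment history: 0.275·(0.604−0.795) + 0.334·(0.467−0.610) + 0.391·(0.169−0.300) = -0.151.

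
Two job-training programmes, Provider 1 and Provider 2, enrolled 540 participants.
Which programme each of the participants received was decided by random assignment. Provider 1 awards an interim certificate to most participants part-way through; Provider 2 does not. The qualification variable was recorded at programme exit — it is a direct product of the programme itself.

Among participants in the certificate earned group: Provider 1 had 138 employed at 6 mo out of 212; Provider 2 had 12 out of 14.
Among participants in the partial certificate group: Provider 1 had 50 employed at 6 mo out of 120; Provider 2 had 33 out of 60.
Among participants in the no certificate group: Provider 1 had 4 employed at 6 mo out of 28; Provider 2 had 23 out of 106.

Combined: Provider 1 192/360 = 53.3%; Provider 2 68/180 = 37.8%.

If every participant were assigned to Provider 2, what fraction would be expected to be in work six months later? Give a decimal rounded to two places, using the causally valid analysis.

The stratified and pooled comparisons disagree (Provider 2 wins within each qualification attained during the programme; Provider 1 wins overall), so the answer turns on the causal role of qualification attained during the programme.
Qualification attained during the programme is downstream of the programme. One should not condition on a consequence of treatment, so the overall rates are the right comparison.
So P(outcome | do(Provider 2)) is just the pooled rate for Provider 2: 68/180 = 0.378.

0.38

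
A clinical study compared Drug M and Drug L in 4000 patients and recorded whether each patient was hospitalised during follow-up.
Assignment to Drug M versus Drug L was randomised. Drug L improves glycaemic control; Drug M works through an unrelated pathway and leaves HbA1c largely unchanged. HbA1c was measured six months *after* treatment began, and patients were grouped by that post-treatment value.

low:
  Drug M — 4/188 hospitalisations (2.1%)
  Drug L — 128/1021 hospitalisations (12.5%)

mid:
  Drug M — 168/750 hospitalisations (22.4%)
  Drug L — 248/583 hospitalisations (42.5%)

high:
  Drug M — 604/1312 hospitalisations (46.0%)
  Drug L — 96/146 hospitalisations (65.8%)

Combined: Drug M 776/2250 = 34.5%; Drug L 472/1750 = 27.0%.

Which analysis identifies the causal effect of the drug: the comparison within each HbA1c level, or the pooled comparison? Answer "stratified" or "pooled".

pooled

HbA1c here is a post-treatment variable shaped by the drug; conditioning on it would introduce bias rather than remove it. The overall comparison is the causal one.
Pooled: Drug M 34.5% vs Drug L 27.0%; Drug L is lower overall.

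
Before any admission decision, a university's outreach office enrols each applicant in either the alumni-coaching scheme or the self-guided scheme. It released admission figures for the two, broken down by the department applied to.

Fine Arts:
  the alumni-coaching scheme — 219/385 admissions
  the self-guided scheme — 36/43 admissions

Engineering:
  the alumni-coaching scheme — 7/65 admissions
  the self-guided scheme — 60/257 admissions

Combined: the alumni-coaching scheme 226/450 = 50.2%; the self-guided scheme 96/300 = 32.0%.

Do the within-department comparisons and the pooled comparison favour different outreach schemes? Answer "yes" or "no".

yes

Within each department level (Fine Arts 56.9% vs 83.7%; Engineering 10.8% vs 23.3%), the self-guided scheme has the higher rate every time. Pooled: 50.2% vs 32.0% — the alumni-coaching scheme has the higher rate overall. The two comparisons disagree.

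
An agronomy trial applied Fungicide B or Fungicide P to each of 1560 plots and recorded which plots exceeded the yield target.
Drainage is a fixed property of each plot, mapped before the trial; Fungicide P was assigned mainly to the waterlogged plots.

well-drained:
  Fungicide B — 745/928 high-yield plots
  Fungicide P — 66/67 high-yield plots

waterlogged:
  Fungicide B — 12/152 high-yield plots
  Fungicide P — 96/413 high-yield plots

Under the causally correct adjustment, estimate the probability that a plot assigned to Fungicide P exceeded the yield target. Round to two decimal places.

0.71

The stratified and pooled comparisons disagree (Fungicide P wins within each field drainage; Fungicide B wins overall), so the answer turns on the causal role of field drainage.
Since field drainage is a pre-existing factor (not a product of the fungicide) and it affects the outcome on its own, it is a confounder. The stratified rates, not the pooled rate, identify the causal effect.
Standardising Fungicide P to the population field drainage mix: 0.638·66/67 + 0.362·96/413 = 0.712.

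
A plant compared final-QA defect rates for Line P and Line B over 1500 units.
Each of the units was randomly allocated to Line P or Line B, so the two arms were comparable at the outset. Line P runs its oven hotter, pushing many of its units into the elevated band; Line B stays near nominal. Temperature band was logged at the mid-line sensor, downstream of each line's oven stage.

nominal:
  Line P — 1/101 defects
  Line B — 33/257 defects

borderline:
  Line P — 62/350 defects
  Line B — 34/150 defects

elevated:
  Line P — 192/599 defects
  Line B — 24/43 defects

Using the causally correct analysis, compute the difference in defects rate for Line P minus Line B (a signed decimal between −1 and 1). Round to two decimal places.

+0.04

In-process temperature band is downstream of the line. One should not condition on a consequence of treatment, so the overall rates are the right comparison.
The causal difference is the pooled difference: 0.243 − 0.202 = +0.041.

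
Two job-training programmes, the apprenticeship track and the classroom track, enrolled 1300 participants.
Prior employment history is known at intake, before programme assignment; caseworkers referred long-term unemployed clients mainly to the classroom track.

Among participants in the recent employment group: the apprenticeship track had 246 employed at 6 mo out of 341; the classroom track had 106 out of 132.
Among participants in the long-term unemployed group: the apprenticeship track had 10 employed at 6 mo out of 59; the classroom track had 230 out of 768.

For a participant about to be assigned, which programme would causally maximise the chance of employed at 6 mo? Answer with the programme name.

the classroom track

Here prior employment history is a common cause — it drives both which programme a case falls under and the outcome. The crude comparison mixes populations; the stratum-specific rates are the causally relevant ones.
Within each level — recent employment: 72.1% vs 80.3%; long-term unemployed: 16.9% vs 29.9% — the classroom track is higher every time.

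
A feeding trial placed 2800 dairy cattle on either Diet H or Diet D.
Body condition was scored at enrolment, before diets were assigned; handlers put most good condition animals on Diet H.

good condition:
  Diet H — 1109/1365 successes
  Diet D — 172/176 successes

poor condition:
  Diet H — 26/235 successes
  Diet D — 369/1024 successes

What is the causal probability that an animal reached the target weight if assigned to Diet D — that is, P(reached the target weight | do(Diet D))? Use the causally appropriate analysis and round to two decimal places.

The starting body condition-specific comparison favours Diet D throughout, but the pooled figures favour Diet H. The question is whether to condition on starting body condition.
Here starting body condition is a common cause — it drives both which diet a case falls under and the outcome. The crude comparison mixes populations; the stratum-specific rates are the causally relevant ones.
Standardising Diet D to the population starting body condition mix: 0.550·172/176 + 0.450·369/1024 = 0.700.

0.70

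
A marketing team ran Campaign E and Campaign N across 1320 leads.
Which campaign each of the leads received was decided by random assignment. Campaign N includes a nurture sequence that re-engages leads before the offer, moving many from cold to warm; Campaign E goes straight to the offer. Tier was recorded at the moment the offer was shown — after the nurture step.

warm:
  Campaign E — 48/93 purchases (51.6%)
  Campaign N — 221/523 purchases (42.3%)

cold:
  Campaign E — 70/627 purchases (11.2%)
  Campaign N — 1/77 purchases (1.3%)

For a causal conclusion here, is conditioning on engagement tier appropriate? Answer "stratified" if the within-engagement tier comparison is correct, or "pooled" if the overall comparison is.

The engagement tier-specific comparison favours Campaign E throughout, but the pooled figures favour Campaign N. The question is whether to condition on engagement tier.
Stratifying would compare campaigns among leads the campaigns themselves sorted into engagement tier groups — a form of selection on an intermediate. The unconditioned pooled rates give the total causal effect.
Pooled: Campaign E 16.4% vs Campaign N 37.0%; Campaign N is higher overall.

pooled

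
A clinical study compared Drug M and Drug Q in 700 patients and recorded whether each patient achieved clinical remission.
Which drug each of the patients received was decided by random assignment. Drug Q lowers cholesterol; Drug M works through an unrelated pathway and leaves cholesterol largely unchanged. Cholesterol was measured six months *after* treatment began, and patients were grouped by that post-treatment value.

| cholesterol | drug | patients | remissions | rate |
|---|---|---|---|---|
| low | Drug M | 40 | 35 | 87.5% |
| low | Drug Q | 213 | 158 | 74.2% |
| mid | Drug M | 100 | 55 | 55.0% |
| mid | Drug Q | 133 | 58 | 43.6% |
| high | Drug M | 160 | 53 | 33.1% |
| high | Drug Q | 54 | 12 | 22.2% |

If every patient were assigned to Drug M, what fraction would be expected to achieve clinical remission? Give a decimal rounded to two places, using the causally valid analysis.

Cholesterol here is a post-treatment variable shaped by the drug; conditioning on it would introduce bias rather than remove it. The overall comparison is the causal one.
So P(outcome | do(Drug M)) is just the pooled rate for Drug M: 143/300 = 0.477.

0.48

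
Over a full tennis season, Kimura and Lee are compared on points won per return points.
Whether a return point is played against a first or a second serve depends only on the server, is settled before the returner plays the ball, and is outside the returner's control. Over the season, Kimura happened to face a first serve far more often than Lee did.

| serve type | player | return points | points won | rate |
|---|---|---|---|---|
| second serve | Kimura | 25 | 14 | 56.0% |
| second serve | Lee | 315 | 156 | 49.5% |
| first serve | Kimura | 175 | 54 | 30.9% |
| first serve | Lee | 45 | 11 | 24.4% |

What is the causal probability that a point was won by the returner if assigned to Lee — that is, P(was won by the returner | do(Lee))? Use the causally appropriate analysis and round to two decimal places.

Within every serve type level Kimura has the higher rate, yet pooled Lee does — Simpson's reversal.
Serve type differs across players for reasons unrelated to any effect of the player itself, and it separately predicts the outcome — a classic confounder. We must compare within serve type levels.
Standardising Lee to the population serve type mix: 0.607·156/315 + 0.393·11/45 = 0.397.

0.40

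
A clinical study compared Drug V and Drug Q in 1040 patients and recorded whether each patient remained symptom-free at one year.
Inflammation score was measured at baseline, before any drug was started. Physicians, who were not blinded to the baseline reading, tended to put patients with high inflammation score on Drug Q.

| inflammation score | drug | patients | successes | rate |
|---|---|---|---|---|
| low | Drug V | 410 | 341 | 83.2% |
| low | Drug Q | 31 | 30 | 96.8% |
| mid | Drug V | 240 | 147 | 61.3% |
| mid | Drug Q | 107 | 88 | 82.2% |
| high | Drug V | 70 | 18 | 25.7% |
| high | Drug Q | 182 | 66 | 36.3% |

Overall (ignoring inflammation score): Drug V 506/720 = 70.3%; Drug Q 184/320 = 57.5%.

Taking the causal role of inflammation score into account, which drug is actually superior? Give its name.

Drug Q

Inflammation score differs across drugs for reasons unrelated to any effect of the drug itself, and it separately predicts the outcome — a classic confounder. We must compare within inflammation score levels.
Within each level — low: 83.2% vs 96.8%; mid: 61.3% vs 82.2%; high: 25.7% vs 36.3% — Drug Q is higher every time.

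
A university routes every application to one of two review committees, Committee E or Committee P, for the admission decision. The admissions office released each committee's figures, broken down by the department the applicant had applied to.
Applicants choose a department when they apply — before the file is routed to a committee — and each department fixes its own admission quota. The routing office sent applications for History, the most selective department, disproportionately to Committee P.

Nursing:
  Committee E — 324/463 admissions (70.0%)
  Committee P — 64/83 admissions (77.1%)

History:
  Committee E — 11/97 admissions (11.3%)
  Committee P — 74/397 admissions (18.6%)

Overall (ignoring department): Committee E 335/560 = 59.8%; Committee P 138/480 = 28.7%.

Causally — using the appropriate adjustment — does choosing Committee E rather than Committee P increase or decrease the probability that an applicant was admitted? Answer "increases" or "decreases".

Department satisfies the back-door criterion: it is not a descendant of the review committee, and it blocks the spurious path from review committee to outcome. Adjusting for it (i.e., using the within-department rates) gives the causal effect.
Within each level — Nursing: 70.0% vs 77.1%; History: 11.3% vs 18.6% — Committee P is higher every time.

decreases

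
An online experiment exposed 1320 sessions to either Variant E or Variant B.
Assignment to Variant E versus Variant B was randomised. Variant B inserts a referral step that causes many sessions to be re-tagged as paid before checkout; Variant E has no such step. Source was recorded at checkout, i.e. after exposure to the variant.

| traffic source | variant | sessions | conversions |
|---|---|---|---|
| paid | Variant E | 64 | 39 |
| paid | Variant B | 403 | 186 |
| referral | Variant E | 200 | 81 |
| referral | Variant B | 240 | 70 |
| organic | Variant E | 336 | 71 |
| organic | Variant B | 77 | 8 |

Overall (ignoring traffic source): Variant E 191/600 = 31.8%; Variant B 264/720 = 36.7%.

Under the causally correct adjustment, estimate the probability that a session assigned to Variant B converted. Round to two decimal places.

The stratified and pooled comparisons disagree (Variant E wins within each traffic source; Variant B wins overall), so the answer turns on the causal role of traffic source.
Because the variant influences traffic source, traffic source is a post-treatment mediator, not a confounder. Stratifying on it would bias the estimate; the causal effect is the crude pooled difference.
So P(outcome | do(Variant B)) is just the pooled rate for Variant B: 264/720 = 0.367.

0.37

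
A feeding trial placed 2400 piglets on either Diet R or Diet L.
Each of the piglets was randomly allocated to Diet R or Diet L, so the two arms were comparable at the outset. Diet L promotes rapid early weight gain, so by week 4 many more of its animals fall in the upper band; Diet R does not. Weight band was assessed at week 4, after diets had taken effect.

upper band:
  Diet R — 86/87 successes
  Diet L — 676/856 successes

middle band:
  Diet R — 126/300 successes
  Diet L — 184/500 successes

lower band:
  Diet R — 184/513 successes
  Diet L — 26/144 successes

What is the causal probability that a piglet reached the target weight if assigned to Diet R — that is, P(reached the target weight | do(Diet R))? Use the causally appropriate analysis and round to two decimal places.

The week-4 weight band-specific comparison favours Diet R throughout, but the pooled figures favour Diet L. The question is whether to condition on week-4 weight band.
Week-4 weight band lies on the pathway diet → week-4 weight band → outcome, so adjusting for it blocks the indirect effect. For the total causal effect of diet, use the unadjusted pooled rates.
So P(outcome | do(Diet R)) is just the pooled rate for Diet R: 396/900 = 0.440.

0.44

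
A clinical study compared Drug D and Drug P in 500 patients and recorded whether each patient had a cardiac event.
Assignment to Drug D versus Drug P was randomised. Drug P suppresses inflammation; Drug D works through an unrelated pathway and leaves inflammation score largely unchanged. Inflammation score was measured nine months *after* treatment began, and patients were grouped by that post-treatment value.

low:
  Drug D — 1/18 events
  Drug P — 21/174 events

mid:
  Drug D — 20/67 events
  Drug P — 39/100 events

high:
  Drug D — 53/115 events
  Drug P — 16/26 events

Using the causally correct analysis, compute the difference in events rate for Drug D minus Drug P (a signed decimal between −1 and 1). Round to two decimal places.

Inflammation score here is a post-treatment variable shaped by the drug; conditioning on it would introduce bias rather than remove it. The overall comparison is the causal one.
The causal difference is the pooled difference: 0.370 − 0.253 = +0.117.

+0.12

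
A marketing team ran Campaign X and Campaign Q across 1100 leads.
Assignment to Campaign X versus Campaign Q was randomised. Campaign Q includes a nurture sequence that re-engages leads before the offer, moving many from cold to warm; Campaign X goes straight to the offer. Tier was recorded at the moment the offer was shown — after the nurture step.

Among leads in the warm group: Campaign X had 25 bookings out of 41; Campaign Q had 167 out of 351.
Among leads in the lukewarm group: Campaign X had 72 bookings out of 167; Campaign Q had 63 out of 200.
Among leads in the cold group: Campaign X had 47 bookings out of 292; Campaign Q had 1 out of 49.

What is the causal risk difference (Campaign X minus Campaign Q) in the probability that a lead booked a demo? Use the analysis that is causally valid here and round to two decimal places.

Campaign X is higher inside every engagement tier stratum but Campaign Q is higher in aggregate. Whether to stratify depends on how engagement tier relates to the campaign.
Engagement tier is recorded after the campaign and is itself shifted by it — it sits on the causal path from campaign to outcome. Conditioning on a mediator would strip out part of the effect we want; the pooled comparison gives the total causal effect.
The causal difference is the pooled difference: 0.288 − 0.385 = -0.097.

-0.10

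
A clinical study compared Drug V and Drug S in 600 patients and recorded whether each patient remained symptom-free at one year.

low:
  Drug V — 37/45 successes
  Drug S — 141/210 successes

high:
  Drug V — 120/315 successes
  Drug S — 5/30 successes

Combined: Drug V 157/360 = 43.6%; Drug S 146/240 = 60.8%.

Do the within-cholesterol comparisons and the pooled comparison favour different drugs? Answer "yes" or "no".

Within each cholesterol level (low 82.2% vs 67.1%; high 38.1% vs 16.7%), Drug V has the higher rate every time. Pooled: 43.6% vs 60.8% — Drug S has the higher rate overall. The two comparisons disagree.

yes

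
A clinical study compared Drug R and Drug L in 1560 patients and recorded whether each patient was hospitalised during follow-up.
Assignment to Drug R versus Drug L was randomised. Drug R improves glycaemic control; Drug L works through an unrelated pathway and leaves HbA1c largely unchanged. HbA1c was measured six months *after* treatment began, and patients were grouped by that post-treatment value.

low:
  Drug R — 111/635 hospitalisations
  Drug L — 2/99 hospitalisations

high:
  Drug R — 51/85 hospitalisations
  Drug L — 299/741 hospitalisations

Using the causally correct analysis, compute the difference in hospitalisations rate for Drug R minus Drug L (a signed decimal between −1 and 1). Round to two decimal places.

Within every HbA1c level Drug L has the lower rate, yet pooled Drug R does — Simpson's reversal.
HbA1c here is a post-treatment variable shaped by the drug; conditioning on it would introduce bias rather than remove it. The overall comparison is the causal one.
The causal difference is the pooled difference: 0.225 − 0.358 = -0.133.

-0.13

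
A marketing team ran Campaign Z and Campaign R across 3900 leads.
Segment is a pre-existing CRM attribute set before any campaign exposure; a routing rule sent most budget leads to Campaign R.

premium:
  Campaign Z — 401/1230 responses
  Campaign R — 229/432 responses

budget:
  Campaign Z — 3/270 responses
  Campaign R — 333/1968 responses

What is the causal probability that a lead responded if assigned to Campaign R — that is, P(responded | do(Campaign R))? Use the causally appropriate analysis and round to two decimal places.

The imbalance in customer segment arose from how leads were allocated, not from anything the campaign did; and customer segment independently affects the outcome. The pooled gap is confounded — condition on customer segment.
Standardising Campaign R to the population customer segment mix: 0.426·229/432 + 0.574·333/1968 = 0.323.

0.32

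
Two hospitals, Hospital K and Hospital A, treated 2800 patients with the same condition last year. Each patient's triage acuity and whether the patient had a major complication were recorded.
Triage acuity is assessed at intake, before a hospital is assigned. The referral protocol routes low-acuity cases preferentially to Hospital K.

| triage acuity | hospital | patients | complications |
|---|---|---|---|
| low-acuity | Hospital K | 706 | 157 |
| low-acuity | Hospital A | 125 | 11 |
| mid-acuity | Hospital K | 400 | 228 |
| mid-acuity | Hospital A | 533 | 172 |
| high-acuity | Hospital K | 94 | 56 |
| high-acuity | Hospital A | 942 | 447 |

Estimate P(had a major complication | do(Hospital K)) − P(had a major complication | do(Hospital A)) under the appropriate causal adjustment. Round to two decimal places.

Hospital A is lower inside every triage acuity stratum but Hospital K is lower in aggregate. Whether to stratify depends on how triage acuity relates to the hospital.
The imbalance in triage acuity arose from how patients were allocated, not from anything the hospital did; and triage acuity independently affects the outcome. The pooled gap is confounded — condition on triage acuity.
Adjusting over the population distribution of triage acuity: 0.297·(0.222−0.088) + 0.333·(0.570−0.323) + 0.370·(0.596−0.475) = +0.167.

+0.17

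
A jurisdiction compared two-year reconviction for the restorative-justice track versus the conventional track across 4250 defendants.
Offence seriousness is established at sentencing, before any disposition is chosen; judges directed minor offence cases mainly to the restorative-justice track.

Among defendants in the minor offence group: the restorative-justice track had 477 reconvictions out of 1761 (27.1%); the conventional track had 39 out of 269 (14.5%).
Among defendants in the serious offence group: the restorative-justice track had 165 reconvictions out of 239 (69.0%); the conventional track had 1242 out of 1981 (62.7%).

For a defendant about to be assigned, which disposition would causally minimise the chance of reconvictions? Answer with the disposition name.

Within every offence seriousness level the conventional track has the lower rate, yet pooled the restorative-justice track does — Simpson's reversal.
Nothing the disposition does changes offence seriousness; the imbalance is an allocation artefact. With offence seriousness also predicting the outcome, the pooled figure is confounded, and the within-stratum comparison is the causal one.
Within each level — minor offence: 27.1% vs 14.5%; serious offence: 69.0% vs 62.7% — the conventional track is lower every time.

the conventional track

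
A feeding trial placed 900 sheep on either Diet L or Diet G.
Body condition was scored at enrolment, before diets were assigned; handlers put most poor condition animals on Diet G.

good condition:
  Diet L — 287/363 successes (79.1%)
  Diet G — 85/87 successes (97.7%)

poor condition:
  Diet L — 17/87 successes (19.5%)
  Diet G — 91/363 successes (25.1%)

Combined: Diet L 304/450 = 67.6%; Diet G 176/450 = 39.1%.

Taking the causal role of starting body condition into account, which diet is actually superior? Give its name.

Starting body condition satisfies the back-door criterion: it is not a descendant of the diet, and it blocks the spurious path from diet to outcome. Adjusting for it (i.e., using the within-starting body condition rates) gives the causal effect.
Within each level — good condition: 79.1% vs 97.7%; poor condition: 19.5% vs 25.1% — Diet G is higher every time.

Diet G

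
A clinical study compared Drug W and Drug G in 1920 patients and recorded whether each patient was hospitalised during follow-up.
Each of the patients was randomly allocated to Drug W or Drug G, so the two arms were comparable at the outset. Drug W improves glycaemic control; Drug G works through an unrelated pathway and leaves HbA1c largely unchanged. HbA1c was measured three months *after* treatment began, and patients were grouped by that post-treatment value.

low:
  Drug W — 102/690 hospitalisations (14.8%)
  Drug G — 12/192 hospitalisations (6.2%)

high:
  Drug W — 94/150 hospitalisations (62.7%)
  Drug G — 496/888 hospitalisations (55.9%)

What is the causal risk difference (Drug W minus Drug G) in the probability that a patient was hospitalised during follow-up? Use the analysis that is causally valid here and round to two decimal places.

-0.24

HbA1c lies on the pathway drug → HbA1c → outcome, so adjusting for it blocks the indirect effect. For the total causal effect of drug, use the unadjusted pooled rates.
The causal difference is the pooled difference: 0.233 − 0.470 = -0.237.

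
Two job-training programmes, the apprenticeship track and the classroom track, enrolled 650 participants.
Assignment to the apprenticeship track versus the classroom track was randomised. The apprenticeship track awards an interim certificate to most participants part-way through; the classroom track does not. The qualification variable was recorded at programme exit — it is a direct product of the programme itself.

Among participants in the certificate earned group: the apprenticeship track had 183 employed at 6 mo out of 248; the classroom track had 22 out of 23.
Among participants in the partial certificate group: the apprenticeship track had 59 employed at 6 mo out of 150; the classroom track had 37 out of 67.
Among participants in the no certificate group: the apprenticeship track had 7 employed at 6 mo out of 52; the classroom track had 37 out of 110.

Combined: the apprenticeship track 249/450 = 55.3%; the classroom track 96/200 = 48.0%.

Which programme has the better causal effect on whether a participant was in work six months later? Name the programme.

Qualification attained during the programme is recorded after the programme and is itself shifted by it — it sits on the causal path from programme to outcome. Conditioning on a mediator would strip out part of the effect we want; the pooled comparison gives the total causal effect.
Pooled: the apprenticeship track 55.3% vs the classroom track 48.0%; the apprenticeship track is higher overall.

the apprenticeship track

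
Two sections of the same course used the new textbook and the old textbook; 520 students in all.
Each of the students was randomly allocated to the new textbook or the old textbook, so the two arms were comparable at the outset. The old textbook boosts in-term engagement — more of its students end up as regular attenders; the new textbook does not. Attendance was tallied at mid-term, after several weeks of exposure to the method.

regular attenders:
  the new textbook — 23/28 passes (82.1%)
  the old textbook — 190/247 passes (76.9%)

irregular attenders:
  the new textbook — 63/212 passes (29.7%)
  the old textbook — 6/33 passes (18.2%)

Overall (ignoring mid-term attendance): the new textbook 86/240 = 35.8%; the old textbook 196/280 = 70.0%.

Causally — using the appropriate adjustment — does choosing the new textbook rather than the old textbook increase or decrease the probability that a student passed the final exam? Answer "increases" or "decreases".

decreases

The mid-term attendance-specific comparison favours the new textbook throughout, but the pooled figures favour the old textbook. The question is whether to condition on mid-term attendance.
Mid-term attendance is recorded after the teaching method and is itself shifted by it — it sits on the causal path from teaching method to outcome. Conditioning on a mediator would strip out part of the effect we want; the pooled comparison gives the total causal effect.
Pooled: the new textbook 35.8% vs the old textbook 70.0%; the old textbook is higher overall.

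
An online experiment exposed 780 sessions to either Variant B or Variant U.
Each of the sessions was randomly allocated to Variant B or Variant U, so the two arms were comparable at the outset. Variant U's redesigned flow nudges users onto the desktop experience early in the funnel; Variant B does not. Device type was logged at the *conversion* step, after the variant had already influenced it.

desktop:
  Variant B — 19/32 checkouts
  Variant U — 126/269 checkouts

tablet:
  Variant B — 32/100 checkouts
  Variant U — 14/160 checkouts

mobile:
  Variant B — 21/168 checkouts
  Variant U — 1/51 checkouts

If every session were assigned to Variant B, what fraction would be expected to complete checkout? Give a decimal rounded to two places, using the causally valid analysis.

Device type is downstream of the variant. One should not condition on a consequence of treatment, so the overall rates are the right comparison.
So P(outcome | do(Variant B)) is just the pooled rate for Variant B: 72/300 = 0.240.

0.24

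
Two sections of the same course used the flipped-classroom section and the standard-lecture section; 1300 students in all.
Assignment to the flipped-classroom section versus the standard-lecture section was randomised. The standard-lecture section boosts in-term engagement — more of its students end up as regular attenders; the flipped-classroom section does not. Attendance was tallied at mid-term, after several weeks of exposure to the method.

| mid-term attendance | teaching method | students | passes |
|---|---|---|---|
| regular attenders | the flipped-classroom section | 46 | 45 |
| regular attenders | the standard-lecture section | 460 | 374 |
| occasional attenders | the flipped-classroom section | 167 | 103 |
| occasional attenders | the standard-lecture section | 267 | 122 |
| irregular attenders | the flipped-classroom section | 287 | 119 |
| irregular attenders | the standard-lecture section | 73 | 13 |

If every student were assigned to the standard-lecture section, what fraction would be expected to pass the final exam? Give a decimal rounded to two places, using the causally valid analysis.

0.64

The stratified and pooled comparisons disagree (the flipped-classroom section wins within each mid-term attendance; the standard-lecture section wins overall), so the answer turns on the causal role of mid-term attendance.
Stratifying would compare teaching methods among students the teaching methods themselves sorted into mid-term attendance groups — a form of selection on an intermediate. The unconditioned pooled rates give the total causal effect.
So P(outcome | do(the standard-lecture section)) is just the pooled rate for the standard-lecture section: 509/800 = 0.636.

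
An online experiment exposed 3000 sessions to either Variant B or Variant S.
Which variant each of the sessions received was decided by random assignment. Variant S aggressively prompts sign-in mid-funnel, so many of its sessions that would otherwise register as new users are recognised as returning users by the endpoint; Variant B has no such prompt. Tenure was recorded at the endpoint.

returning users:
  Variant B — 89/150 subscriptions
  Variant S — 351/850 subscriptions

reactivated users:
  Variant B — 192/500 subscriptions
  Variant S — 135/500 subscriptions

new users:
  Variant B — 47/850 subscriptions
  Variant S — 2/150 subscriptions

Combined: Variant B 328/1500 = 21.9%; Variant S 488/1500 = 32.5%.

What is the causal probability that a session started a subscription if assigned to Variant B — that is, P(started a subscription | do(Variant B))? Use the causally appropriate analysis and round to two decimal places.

0.22

Stratifying would compare variants among sessions the variants themselves sorted into user tenure groups — a form of selection on an intermediate. The unconditioned pooled rates give the total causal effect.
So P(outcome | do(Variant B)) is just the pooled rate for Variant B: 328/1500 = 0.219.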